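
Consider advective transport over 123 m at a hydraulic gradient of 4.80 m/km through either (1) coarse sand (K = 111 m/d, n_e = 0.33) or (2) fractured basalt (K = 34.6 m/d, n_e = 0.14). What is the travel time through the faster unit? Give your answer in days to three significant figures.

Unit 1 (coarse sand): v = 111×0.0048/0.33 = 1.615 m/d, t = 123/1.615 = 76.18 d
Unit 2 (fractured basalt): v = 34.6×0.0048/0.14 = 1.186 m/d, t = 123/1.186 = 103.7 d
Faster unit: t = 76.2 d

76.2 days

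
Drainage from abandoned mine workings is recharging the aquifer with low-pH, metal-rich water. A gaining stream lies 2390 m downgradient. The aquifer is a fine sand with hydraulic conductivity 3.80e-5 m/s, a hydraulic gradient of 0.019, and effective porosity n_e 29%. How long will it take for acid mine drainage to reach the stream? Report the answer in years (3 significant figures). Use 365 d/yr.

K = 3.80e-5 m/s × 86400 s/d = 3.283 m/d
Darcy flux q = K·i = 3.283 × 0.019 = 0.06238 m/d
Seepage velocity v = q / n = 0.06238 / 0.29 = 0.2151 m/d
t = L / v = 2390 / 0.2151 = 11110 d
   = 11110 / 365 = 30.4 yr

30.4 years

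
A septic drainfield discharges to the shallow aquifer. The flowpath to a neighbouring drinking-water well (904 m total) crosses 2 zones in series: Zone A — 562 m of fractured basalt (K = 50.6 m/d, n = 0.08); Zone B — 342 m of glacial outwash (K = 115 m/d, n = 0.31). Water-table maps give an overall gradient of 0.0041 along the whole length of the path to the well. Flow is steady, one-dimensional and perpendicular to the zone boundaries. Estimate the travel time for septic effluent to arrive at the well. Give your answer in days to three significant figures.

Continuity: the same q passes through each zone, so ΔH = q·Σ(L_j/K_j) — the zones act as resistances in series.
Σ(L/K) = 562/50.6 + 342/115 = 11.11 + 2.974 = 14.08 d
K_eq = L_total / Σ(L/K) = 904 / 14.08 = 64.20 m/d
q = K_eq · i = 64.20 × 0.0041 = 0.2632 m/d (same in every zone)
Zone A: v = q/n = 0.2632/0.08 = 3.290 m/d → t_A = 562/3.290 = 170.8 d
Zone B: v = q/n = 0.2632/0.31 = 0.8491 m/d → t_B = 342/0.8491 = 402.8 d
Total t = 170.8 + 402.8 = 573.6 d

574 days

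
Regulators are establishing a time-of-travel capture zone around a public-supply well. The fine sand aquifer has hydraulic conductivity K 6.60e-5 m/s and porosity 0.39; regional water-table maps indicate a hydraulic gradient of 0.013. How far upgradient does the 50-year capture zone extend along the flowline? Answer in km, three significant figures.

3.47 km

K = 6.60e-5 m/s × 86400 s/d = 5.702 m/d
Specific discharge q = 5.702 × 0.013 = 0.07413 m/d
Seepage velocity v = q / n = 0.07413 / 0.39 = 0.1901 m/d
T = 50 yr × 365 = 18250 d
L = v × T = 0.1901 × 18250 = 3469 m
   = 3.47 km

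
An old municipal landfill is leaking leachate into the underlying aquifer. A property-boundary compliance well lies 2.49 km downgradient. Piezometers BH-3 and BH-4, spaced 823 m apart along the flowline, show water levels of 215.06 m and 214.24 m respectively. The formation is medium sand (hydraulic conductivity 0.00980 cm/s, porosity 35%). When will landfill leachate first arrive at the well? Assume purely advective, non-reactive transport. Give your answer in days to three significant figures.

Hydraulic gradient i = (215.06 − 214.24) / 823 = 0.82 / 823 = 9.964e-4
K = 0.00980 cm/s × 864 = 8.467 m/d
q = Ki = 8.467 × 9.964e-4 = 0.008436 m/d
v_s = q/n_e = 0.008436/0.35 = 0.02410 m/d
L = 2.49 km = 2490 m
t = L / v = 2490 / 0.02410 = 103300 d

103000 days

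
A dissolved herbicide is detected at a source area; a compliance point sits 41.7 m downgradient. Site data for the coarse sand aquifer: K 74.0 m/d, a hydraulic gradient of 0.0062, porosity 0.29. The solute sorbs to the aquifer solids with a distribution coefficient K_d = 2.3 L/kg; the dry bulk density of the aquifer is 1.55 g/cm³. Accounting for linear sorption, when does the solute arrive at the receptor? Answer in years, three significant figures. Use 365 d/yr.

0.960 years

Darcy flux q = K·i = 74.0 × 0.0062 = 0.4588 m/d
Seepage velocity v = q / n = 0.4588 / 0.29 = 1.582 m/d
Retardation R = 1 + ρ_b·K_d/n = 1 + 1.55×2.3/0.29 = 13.29
Contaminant velocity v_c = v/R = 1.582/13.29 = 0.1190 m/d
t = L/v_c = 41.7/0.1190 = 350.4 d
   = 350.4/365 = 0.960 yr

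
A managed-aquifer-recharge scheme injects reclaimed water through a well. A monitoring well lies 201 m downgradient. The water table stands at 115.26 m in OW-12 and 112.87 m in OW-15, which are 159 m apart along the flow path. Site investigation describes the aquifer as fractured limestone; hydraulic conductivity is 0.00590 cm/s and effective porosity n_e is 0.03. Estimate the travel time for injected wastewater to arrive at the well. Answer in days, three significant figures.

78.7 days

Hydraulic gradient i = (115.26 − 112.87) / 159 = 2.39 / 159 = 0.01503
K = 0.00590 cm/s × 864 = 5.098 m/d
Darcy flux q = K·i = 5.098 × 0.01503 = 0.07662 m/d
v_s = q/n_e = 0.07662/0.03 = 2.554 m/d
t = L / v = 201 / 2.554 = 78.70 d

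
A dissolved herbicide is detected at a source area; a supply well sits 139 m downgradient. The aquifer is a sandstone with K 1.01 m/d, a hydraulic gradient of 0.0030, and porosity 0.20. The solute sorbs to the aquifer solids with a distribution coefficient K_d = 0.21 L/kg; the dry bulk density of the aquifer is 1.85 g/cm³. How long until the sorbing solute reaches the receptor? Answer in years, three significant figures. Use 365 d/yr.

74.0 years

Specific discharge q = 1.01 × 0.0030 = 0.003030 m/d
Average linear velocity = 0.003030 / 0.20 = 0.01515 m/d
Retardation R = 1 + ρ_b·K_d/n = 1 + 1.85×0.21/0.20 = 2.943
Contaminant velocity v_c = v/R = 0.01515/2.943 = 0.005149 m/d
t = L/v_c = 139/0.005149 = 27000 d
   = 27000/365 = 74.0 yr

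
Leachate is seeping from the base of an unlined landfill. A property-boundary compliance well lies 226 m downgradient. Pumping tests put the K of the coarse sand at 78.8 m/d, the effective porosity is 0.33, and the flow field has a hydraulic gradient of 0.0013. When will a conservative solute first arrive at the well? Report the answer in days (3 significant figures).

Specific discharge q = 78.8 × 0.0013 = 0.1024 m/d
v_s = q/n_e = 0.1024/0.33 = 0.3104 m/d
t = L / v = 226 / 0.3104 = 728.0 d

728 days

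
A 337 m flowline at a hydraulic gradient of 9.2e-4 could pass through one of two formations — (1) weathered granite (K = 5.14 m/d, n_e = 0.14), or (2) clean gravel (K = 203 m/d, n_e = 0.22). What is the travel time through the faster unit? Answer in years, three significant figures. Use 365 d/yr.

Unit 1 (weathered granite): v = 5.14×9.2e-4/0.14 = 0.03378 m/d, t = 337/0.03378 = 9977 d
Unit 2 (clean gravel): v = 203×9.2e-4/0.22 = 0.8489 m/d, t = 337/0.8489 = 397.0 d
Faster: 397.0 d / 365 = 1.09 yr

1.09 years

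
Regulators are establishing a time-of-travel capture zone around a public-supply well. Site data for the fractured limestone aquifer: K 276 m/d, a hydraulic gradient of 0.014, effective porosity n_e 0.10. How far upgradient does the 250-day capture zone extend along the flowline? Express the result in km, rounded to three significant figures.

Specific discharge q = 276 × 0.014 = 3.864 m/d
Average linear velocity = 3.864 / 0.10 = 38.64 m/d
L = v × T = 38.64 × 250 = 9660 m
   = 9.66 km

9.66 km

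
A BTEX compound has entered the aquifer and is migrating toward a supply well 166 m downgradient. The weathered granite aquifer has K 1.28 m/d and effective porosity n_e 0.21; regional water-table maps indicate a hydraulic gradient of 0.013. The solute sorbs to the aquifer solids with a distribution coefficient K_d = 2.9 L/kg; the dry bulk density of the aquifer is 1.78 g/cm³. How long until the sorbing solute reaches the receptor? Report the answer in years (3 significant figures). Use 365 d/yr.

Specific discharge q = 1.28 × 0.013 = 0.01664 m/d
v_s = q/n_e = 0.01664/0.21 = 0.07924 m/d
Retardation R = 1 + ρ_b·K_d/n = 1 + 1.78×2.9/0.21 = 25.58
Contaminant velocity v_c = v/R = 0.07924/25.58 = 0.003098 m/d
t = L/v_c = 166/0.003098 = 53590 d
   = 53590/365 = 147 yr

147 years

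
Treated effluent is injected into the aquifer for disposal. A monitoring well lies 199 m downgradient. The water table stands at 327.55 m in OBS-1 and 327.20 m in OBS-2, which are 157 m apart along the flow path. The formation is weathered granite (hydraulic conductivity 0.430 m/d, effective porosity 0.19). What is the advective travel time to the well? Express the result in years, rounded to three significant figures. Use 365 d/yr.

Hydraulic gradient i = (327.55 − 327.20) / 157 = 0.35 / 157 = 0.002229
q = Ki = 0.430 × 0.002229 = 9.586e-4 m/d
Seepage velocity v = q / n = 9.586e-4 / 0.19 = 0.005045 m/d
t = L / v = 199 / 0.005045 = 39440 d
   = 39440 / 365 = 108 yr

108 years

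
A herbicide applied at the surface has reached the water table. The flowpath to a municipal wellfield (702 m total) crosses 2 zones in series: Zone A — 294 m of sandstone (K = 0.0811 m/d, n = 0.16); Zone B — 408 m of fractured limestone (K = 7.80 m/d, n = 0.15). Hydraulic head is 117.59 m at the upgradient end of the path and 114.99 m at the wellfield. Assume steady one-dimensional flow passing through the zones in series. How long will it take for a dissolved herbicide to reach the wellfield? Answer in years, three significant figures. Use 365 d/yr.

419 years

Total head drop ΔH = 117.59 − 114.99 = 2.60 m
Continuity: the same q passes through each zone, so ΔH = q·Σ(L_j/K_j) — the zones act as resistances in series.
Σ(L/K) = 294/0.0811 + 408/7.80 = 3625 + 52.31 = 3677 d
q = ΔH / Σ(L/K) = 2.60 / 3677 = 7.070e-4 m/d (same in every zone)
Zone A: v = q/n = 7.070e-4/0.16 = 0.004419 m/d → t_A = 294/0.004419 = 66530 d
Zone B: v = q/n = 7.070e-4/0.15 = 0.004713 m/d → t_B = 408/0.004713 = 86560 d
Total t = 66530 + 86560 = 153100 d
   = 153100 / 365 = 419 yr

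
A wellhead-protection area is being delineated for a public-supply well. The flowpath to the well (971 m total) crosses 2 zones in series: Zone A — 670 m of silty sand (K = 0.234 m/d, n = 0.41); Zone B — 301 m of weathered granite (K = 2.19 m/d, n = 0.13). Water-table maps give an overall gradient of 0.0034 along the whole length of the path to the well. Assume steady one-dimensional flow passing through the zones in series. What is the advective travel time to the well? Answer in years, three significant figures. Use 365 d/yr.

781 years

For zones in series the flux q is common to all zones; the equivalent conductivity is the harmonic (thickness-weighted) mean, K_eq = L_total / Σ(L_j/K_j).
Σ(L/K) = 670/0.234 + 301/2.19 = 2863 + 137.4 = 3001 d
K_eq = L_total / Σ(L/K) = 971 / 3001 = 0.3236 m/d
q = K_eq · i = 0.3236 × 0.0034 = 0.001100 m/d (same in every zone)
Zone A: v = q/n = 0.001100/0.41 = 0.002683 m/d → t_A = 670/0.002683 = 249700 d
Zone B: v = q/n = 0.001100/0.13 = 0.008463 m/d → t_B = 301/0.008463 = 35570 d
Total t = 249700 + 35570 = 285200 d
   = 285200 / 365 = 781 yr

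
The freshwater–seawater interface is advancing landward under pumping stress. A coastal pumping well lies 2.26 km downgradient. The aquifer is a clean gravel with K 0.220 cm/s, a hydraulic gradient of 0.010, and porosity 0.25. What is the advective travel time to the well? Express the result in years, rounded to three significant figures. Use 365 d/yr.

0.814 years

K = 0.220 cm/s × 864 = 190.1 m/d
q = Ki = 190.1 × 0.010 = 1.901 m/d
v_s = q/n_e = 1.901/0.25 = 7.603 m/d
L = 2.26 km = 2260 m
t = L / v = 2260 / 7.603 = 297.2 d
   = 297.2 / 365 = 0.814 yr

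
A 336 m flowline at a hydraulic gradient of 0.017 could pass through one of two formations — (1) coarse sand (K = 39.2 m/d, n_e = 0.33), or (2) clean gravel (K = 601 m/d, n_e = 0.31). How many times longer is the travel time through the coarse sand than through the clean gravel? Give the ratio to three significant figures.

Unit 1 (coarse sand): v = 39.2×0.017/0.33 = 2.019 m/d, t = 336/2.019 = 166.4 d
Unit 2 (clean gravel): v = 601×0.017/0.31 = 32.96 m/d, t = 336/32.96 = 10.19 d
t(coarse sand) / t(clean gravel) = 166.4/10.19 = 16.3

16.3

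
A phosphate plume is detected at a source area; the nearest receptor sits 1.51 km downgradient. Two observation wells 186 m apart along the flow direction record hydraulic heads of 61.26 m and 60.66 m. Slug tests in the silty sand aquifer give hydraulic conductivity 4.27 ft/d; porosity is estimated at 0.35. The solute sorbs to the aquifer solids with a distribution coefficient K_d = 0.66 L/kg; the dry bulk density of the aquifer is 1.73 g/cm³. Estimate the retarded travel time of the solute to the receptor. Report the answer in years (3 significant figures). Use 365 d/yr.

Hydraulic gradient i = (61.26 − 60.66) / 186 = 0.60 / 186 = 0.003226
K = 4.27 ft/d × 0.3048 = 1.301 m/d
q = Ki = 1.301 × 0.003226 = 0.004198 m/d
v = Ki/n = 1.301·0.003226/0.35 = 0.01200 m/d
Retardation R = 1 + ρ_b·K_d/n = 1 + 1.73×0.66/0.35 = 4.262
Contaminant velocity v_c = v/R = 0.01200/4.262 = 0.002814 m/d
L = 1.51 km = 1510 m
t = L/v_c = 1510/0.002814 = 536500 d
   = 536500/365 = 1470 yr

1470 years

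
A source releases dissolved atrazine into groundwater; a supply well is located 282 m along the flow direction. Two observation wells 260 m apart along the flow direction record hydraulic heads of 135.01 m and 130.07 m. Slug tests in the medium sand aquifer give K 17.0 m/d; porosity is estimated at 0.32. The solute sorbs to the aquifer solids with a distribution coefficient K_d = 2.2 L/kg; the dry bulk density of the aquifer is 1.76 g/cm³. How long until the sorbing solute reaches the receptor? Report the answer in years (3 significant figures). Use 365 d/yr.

10.0 years

Hydraulic gradient i = (135.01 − 130.07) / 260 = 4.94 / 260 = 0.01900
q = Ki = 17.0 × 0.01900 = 0.3230 m/d
Average linear velocity = 0.3230 / 0.32 = 1.009 m/d
Retardation R = 1 + ρ_b·K_d/n = 1 + 1.76×2.2/0.32 = 13.10
Contaminant velocity v_c = v/R = 1.009/13.10 = 0.07705 m/d
t = L/v_c = 282/0.07705 = 3660 d
   = 3660/365 = 10.0 yr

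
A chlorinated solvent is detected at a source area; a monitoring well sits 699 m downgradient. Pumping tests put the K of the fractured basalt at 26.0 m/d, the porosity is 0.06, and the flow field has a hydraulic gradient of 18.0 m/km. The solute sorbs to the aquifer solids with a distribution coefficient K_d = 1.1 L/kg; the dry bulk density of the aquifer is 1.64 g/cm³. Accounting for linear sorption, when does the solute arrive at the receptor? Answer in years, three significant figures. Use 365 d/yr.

7.63 years

Darcy flux q = K·i = 26.0 × 0.018 = 0.4680 m/d
Seepage velocity v = q / n = 0.4680 / 0.06 = 7.800 m/d
Retardation R = 1 + ρ_b·K_d/n = 1 + 1.64×1.1/0.06 = 31.07
Contaminant velocity v_c = v/R = 7.800/31.07 = 0.2511 m/d
t = L/v_c = 699/0.2511 = 2784 d
   = 2784/365 = 7.63 yr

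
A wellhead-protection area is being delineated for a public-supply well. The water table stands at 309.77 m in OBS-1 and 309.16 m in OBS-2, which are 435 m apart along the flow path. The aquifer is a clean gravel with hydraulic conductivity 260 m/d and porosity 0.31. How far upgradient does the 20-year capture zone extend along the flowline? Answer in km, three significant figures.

Hydraulic gradient i = (309.77 − 309.16) / 435 = 0.61 / 435 = 0.001402
Specific discharge q = 260 × 0.001402 = 0.3646 m/d
Average linear velocity = 0.3646 / 0.31 = 1.176 m/d
T = 20 yr × 365 = 7300 d
L = v × T = 1.176 × 7300 = 8586 m
   = 8.59 km

8.59 km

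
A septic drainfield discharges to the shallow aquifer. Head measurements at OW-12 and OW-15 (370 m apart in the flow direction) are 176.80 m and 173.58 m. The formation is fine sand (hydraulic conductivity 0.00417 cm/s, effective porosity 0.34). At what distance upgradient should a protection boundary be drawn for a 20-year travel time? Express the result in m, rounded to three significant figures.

Hydraulic gradient i = (176.80 − 173.58) / 370 = 3.22 / 370 = 0.008703
K = 0.00417 cm/s × 864 = 3.603 m/d
q = Ki = 3.603 × 0.008703 = 0.03135 m/d
Seepage velocity v = q / n = 0.03135 / 0.34 = 0.09222 m/d
T = 20 yr × 365 = 7300 d
L = v × T = 0.09222 × 7300 = 673.2 m

673 m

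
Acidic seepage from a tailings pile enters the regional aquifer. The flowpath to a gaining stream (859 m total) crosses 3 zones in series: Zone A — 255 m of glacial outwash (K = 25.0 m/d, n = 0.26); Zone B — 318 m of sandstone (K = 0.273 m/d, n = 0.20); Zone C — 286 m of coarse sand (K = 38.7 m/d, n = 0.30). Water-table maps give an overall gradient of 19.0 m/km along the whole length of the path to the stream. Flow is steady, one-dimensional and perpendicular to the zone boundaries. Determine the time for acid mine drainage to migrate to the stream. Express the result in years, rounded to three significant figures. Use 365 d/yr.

42.8 years

Continuity: the same q passes through each zone, so ΔH = q·Σ(L_j/K_j) — the zones act as resistances in series.
Σ(L/K) = 255/25.0 + 318/0.273 + 286/38.7 = 10.20 + 1165 + 7.390 = 1182 d
K_eq = L_total / Σ(L/K) = 859 / 1182 = 0.7265 m/d
q = K_eq · i = 0.7265 × 0.019 = 0.01380 m/d (same in every zone)
Zone A: v = q/n = 0.01380/0.26 = 0.05309 m/d → t_A = 255/0.05309 = 4803 d
Zone B: v = q/n = 0.01380/0.20 = 0.06901 m/d → t_B = 318/0.06901 = 4608 d
Zone C: v = q/n = 0.01380/0.30 = 0.04601 m/d → t_C = 286/0.04601 = 6216 d
Total t = 4803 + 4608 + 6216 = 15630 d
   = 15630 / 365 = 42.8 yr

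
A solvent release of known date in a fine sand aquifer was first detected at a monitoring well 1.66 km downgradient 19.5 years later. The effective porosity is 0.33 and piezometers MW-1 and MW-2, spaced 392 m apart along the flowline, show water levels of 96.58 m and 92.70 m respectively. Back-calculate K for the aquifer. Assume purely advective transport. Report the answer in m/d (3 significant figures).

Hydraulic gradient i = (96.58 − 92.70) / 392 = 3.88 / 392 = 0.009898
t = 19.5 years = 7118 d
L = 1.66 km = 1660 m
v = L / t = 1660 / 7118 = 0.2332 m/d
K = v · n / i = 0.2332 × 0.33 / 0.009898 = 7.78 m/d

7.78 m/d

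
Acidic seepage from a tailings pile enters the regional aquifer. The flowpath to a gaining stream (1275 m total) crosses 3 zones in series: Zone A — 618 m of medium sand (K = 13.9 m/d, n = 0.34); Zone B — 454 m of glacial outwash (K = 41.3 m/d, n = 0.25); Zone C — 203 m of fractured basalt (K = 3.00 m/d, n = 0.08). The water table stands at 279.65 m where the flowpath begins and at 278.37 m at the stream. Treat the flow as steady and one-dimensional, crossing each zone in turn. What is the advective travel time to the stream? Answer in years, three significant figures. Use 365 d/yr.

89.6 years

Total head drop ΔH = 279.65 − 278.37 = 1.28 m
Steady 1-D flow in series ⇒ the Darcy flux q is identical in every zone and the zone head losses add (resistances L/K in series).
Σ(L/K) = 618/13.9 + 454/41.3 + 203/3.00 = 44.46 + 10.99 + 67.67 = 123.1 d
q = ΔH / Σ(L/K) = 1.28 / 123.1 = 0.01040 m/d (same in every zone)
Zone A: v = q/n = 0.01040/0.34 = 0.03058 m/d → t_A = 618/0.03058 = 20210 d
Zone B: v = q/n = 0.01040/0.25 = 0.04159 m/d → t_B = 454/0.04159 = 10920 d
Zone C: v = q/n = 0.01040/0.08 = 0.1300 m/d → t_C = 203/0.1300 = 1562 d
Total t = 20210 + 10920 + 1562 = 32690 d
   = 32690 / 365 = 89.6 yr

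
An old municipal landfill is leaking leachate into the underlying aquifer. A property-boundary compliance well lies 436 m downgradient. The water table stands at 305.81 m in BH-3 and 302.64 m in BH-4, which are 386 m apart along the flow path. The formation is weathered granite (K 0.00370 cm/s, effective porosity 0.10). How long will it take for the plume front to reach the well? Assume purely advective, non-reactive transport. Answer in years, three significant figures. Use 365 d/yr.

4.55 years

Hydraulic gradient i = (305.81 − 302.64) / 386 = 3.17 / 386 = 0.008212
K = 0.00370 cm/s × 864 = 3.197 m/d
Darcy flux q = K·i = 3.197 × 0.008212 = 0.02625 m/d
Seepage velocity v = q / n = 0.02625 / 0.10 = 0.2625 m/d
t = L / v = 436 / 0.2625 = 1661 d
   = 1661 / 365 = 4.55 yr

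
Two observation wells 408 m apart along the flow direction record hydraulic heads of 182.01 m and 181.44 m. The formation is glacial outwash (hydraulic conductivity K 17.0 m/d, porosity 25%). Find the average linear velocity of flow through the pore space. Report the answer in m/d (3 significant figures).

0.0950 m/d

Hydraulic gradient i = (182.01 − 181.44) / 408 = 0.57 / 408 = 0.001397
Specific discharge q = 17.0 × 0.001397 = 0.02375 m/d
Seepage velocity v = q / n = 0.02375 / 0.25 = 0.09500 m/d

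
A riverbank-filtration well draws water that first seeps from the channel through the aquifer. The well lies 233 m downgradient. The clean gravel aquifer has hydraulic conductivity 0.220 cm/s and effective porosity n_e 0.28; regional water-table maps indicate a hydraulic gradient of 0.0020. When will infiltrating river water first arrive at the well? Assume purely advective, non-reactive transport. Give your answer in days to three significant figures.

K = 0.220 cm/s × 864 = 190.1 m/d
Darcy flux q = K·i = 190.1 × 0.0020 = 0.3802 m/d
v = Ki/n = 190.1·0.0020/0.28 = 1.358 m/d
t = L / v = 233 / 1.358 = 171.6 d

172 days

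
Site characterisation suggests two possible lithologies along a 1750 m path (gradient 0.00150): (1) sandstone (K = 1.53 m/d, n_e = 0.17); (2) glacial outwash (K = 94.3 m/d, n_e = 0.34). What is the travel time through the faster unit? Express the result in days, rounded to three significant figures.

Unit 1 (sandstone): v = 1.53×0.0015/0.17 = 0.01350 m/d, t = 1750/0.01350 = 129600 d
Unit 2 (glacial outwash): v = 94.3×0.0015/0.34 = 0.4160 m/d, t = 1750/0.4160 = 4206 d
Faster unit: t = 4210 d

4210 days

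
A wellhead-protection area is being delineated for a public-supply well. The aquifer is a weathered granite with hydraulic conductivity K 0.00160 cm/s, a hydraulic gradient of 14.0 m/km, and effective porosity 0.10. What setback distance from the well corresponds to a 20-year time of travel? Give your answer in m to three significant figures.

1410 m

K = 0.00160 cm/s × 864 = 1.382 m/d
q = Ki = 1.382 × 0.014 = 0.01935 m/d
Seepage velocity v = q / n = 0.01935 / 0.10 = 0.1935 m/d
T = 20 yr × 365 = 7300 d
L = v × T = 0.1935 × 7300 = 1413 m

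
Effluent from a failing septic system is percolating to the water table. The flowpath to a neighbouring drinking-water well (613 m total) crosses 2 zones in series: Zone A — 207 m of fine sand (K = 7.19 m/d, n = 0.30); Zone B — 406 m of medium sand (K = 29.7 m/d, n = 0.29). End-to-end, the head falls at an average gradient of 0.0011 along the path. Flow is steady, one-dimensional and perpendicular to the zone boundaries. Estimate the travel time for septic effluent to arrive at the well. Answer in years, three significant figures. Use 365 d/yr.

31.0 years

Steady 1-D flow in series ⇒ the Darcy flux q is identical in every zone and the zone head losses add (resistances L/K in series).
Σ(L/K) = 207/7.19 + 406/29.7 = 28.79 + 13.67 = 42.46 d
K_eq = L_total / Σ(L/K) = 613 / 42.46 = 14.44 m/d
q = K_eq · i = 14.44 × 0.0011 = 0.01588 m/d (same in every zone)
Zone A: v = q/n = 0.01588/0.30 = 0.05294 m/d → t_A = 207/0.05294 = 3910 d
Zone B: v = q/n = 0.01588/0.29 = 0.05476 m/d → t_B = 406/0.05476 = 7414 d
Total t = 3910 + 7414 = 11320 d
   = 11320 / 365 = 31.0 yr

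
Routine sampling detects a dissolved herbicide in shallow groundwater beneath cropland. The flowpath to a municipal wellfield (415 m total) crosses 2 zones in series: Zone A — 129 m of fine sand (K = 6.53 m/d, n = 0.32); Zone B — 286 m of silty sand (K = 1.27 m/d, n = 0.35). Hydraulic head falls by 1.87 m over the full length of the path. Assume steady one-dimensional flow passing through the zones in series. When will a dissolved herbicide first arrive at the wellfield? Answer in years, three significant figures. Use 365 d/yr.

Steady 1-D flow in series ⇒ the Darcy flux q is identical in every zone and the zone head losses add (resistances L/K in series).
Σ(L/K) = 129/6.53 + 286/1.27 = 19.75 + 225.2 = 245.0 d
q = ΔH / Σ(L/K) = 1.87 / 245.0 = 0.007634 m/d (same in every zone)
Zone A: v = q/n = 0.007634/0.32 = 0.02386 m/d → t_A = 129/0.02386 = 5407 d
Zone B: v = q/n = 0.007634/0.35 = 0.02181 m/d → t_B = 286/0.02181 = 13110 d
Total t = 5407 + 13110 = 18520 d
   = 18520 / 365 = 50.7 yr

50.7 years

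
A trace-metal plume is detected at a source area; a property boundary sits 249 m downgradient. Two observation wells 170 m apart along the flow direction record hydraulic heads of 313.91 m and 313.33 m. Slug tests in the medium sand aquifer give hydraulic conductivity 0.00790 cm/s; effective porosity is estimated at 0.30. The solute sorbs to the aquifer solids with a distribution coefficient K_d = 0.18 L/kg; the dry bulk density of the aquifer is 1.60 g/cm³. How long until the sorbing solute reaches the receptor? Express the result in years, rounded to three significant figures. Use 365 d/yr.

Hydraulic gradient i = (313.91 − 313.33) / 170 = 0.58 / 170 = 0.003412
K = 0.00790 cm/s × 864 = 6.826 m/d
Specific discharge q = 6.826 × 0.003412 = 0.02329 m/d
v_s = q/n_e = 0.02329/0.30 = 0.07762 m/d
Retardation R = 1 + ρ_b·K_d/n = 1 + 1.60×0.18/0.30 = 1.960
Contaminant velocity v_c = v/R = 0.07762/1.960 = 0.03960 m/d
t = L/v_c = 249/0.03960 = 6287 d
   = 6287/365 = 17.2 yr

17.2 years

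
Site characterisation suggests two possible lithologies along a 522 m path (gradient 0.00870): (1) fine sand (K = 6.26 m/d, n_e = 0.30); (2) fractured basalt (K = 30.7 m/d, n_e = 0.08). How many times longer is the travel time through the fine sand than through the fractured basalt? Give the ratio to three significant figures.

18.4

Unit 1 (fine sand): v = 6.26×0.0087/0.30 = 0.1815 m/d, t = 522/0.1815 = 2875 d
Unit 2 (fractured basalt): v = 30.7×0.0087/0.08 = 3.339 m/d, t = 522/3.339 = 156.4 d
t(fine sand) / t(fractured basalt) = 2875/156.4 = 18.4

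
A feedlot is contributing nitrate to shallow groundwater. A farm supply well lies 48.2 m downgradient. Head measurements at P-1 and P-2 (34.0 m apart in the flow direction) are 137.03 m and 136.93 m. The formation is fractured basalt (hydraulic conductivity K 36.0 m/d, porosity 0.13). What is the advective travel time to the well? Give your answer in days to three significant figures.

Hydraulic gradient i = (137.03 − 136.93) / 34.0 = 0.10 / 34.0 = 0.002941
q = Ki = 36.0 × 0.002941 = 0.1059 m/d
Seepage velocity v = q / n = 0.1059 / 0.13 = 0.8145 m/d
t = L / v = 48.2 / 0.8145 = 59.18 d

59.2 days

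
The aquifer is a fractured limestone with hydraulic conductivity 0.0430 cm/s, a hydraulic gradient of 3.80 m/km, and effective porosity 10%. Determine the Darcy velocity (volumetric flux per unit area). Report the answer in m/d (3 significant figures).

0.141 m/d

K = 0.0430 cm/s × 864 = 37.15 m/d
Darcy flux q = K·i = 37.15 × 0.0038 = 0.1412 m/d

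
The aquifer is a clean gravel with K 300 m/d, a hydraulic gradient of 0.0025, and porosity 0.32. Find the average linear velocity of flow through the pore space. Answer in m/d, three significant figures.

q = Ki = 300 × 0.0025 = 0.7500 m/d
Seepage velocity v = q / n = 0.7500 / 0.32 = 2.344 m/d

2.34 m/d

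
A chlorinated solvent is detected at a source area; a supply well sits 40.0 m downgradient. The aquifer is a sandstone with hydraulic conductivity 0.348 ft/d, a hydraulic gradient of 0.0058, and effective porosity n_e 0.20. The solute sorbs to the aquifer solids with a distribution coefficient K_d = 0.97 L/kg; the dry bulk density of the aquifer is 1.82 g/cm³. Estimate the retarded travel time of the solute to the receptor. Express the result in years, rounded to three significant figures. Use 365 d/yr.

K = 0.348 ft/d × 0.3048 = 0.1061 m/d
Darcy flux q = K·i = 0.1061 × 0.0058 = 6.152e-4 m/d
Average linear velocity = 6.152e-4 / 0.20 = 0.003076 m/d
Retardation R = 1 + ρ_b·K_d/n = 1 + 1.82×0.97/0.20 = 9.827
Contaminant velocity v_c = v/R = 0.003076/9.827 = 3.130e-4 m/d
t = L/v_c = 40.0/3.130e-4 = 127800 d
   = 127800/365 = 350 yr

350 years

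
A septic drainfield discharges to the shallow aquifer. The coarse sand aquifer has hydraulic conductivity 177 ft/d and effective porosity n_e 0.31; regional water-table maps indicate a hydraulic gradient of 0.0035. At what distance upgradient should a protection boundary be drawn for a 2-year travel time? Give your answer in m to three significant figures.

445 m

K = 177 ft/d × 0.3048 = 53.95 m/d
Specific discharge q = 53.95 × 0.0035 = 0.1888 m/d
Seepage velocity v = q / n = 0.1888 / 0.31 = 0.6091 m/d
T = 2 yr × 365 = 730 d
L = v × T = 0.6091 × 730 = 444.6 m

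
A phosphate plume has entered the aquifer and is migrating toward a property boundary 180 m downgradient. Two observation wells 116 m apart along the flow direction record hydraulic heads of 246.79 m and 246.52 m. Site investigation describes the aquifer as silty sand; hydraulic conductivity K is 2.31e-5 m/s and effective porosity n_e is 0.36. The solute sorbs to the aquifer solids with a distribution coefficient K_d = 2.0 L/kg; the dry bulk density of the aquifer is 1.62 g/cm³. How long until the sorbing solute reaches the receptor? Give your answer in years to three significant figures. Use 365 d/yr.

382 years

Hydraulic gradient i = (246.79 − 246.52) / 116 = 0.27 / 116 = 0.002328
K = 2.31e-5 m/s × 86400 s/d = 1.996 m/d
Darcy flux q = K·i = 1.996 × 0.002328 = 0.004645 m/d
v_s = q/n_e = 0.004645/0.36 = 0.01290 m/d
Retardation R = 1 + ρ_b·K_d/n = 1 + 1.62×2.0/0.36 = 10.00
Contaminant velocity v_c = v/R = 0.01290/10.00 = 0.001290 m/d
t = L/v_c = 180/0.001290 = 139500 d
   = 139500/365 = 382 yr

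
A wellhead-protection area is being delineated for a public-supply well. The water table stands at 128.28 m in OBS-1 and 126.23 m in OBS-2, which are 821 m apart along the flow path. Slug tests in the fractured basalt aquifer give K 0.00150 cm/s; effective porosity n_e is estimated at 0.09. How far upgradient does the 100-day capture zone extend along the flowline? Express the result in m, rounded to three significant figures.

Hydraulic gradient i = (128.28 − 126.23) / 821 = 2.05 / 821 = 0.002497
K = 0.00150 cm/s × 864 = 1.296 m/d
Specific discharge q = 1.296 × 0.002497 = 0.003236 m/d
Seepage velocity v = q / n = 0.003236 / 0.09 = 0.03596 m/d
L = v × T = 0.03596 × 100 = 3.596 m

3.60 m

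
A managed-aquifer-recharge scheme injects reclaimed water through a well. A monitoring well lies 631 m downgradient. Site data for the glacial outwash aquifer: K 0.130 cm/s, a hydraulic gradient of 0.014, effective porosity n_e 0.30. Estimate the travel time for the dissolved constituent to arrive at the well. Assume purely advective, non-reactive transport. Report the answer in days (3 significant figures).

K = 0.130 cm/s × 864 = 112.3 m/d
q = Ki = 112.3 × 0.014 = 1.572 m/d
v_s = q/n_e = 1.572/0.30 = 5.242 m/d
t = L / v = 631 / 5.242 = 120.4 d

120 days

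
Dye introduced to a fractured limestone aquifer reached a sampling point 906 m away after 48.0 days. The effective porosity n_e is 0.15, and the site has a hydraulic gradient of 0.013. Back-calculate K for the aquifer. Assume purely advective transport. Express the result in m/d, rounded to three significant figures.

218 m/d

v = L / t = 906 / 48.0 = 18.88 m/d
K = v · n / i = 18.88 × 0.15 / 0.013 = 218 m/d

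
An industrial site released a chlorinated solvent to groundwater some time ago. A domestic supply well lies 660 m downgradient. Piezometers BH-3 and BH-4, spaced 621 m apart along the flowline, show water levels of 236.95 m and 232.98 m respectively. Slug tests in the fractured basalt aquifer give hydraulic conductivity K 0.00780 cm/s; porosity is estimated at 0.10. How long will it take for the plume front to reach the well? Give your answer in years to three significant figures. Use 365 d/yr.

Hydraulic gradient i = (236.95 − 232.98) / 621 = 3.97 / 621 = 0.006393
K = 0.00780 cm/s × 864 = 6.739 m/d
Darcy flux q = K·i = 6.739 × 0.006393 = 0.04308 m/d
Seepage velocity v = q / n = 0.04308 / 0.10 = 0.4308 m/d
t = L / v = 660 / 0.4308 = 1532 d
   = 1532 / 365 = 4.20 yr

4.20 years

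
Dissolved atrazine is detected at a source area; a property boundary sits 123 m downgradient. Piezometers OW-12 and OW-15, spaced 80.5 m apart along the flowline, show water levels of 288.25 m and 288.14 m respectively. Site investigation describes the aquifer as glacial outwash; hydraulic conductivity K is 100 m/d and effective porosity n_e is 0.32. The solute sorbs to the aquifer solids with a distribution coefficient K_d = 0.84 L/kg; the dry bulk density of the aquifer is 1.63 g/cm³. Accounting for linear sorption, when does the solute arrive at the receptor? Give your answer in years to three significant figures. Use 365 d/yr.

Hydraulic gradient i = (288.25 − 288.14) / 80.5 = 0.11 / 80.5 = 0.001366
Specific discharge q = 100 × 0.001366 = 0.1366 m/d
v = Ki/n = 100·0.001366/0.32 = 0.4270 m/d
Retardation R = 1 + ρ_b·K_d/n = 1 + 1.63×0.84/0.32 = 5.279
Contaminant velocity v_c = v/R = 0.4270/5.279 = 0.08089 m/d
t = L/v_c = 123/0.08089 = 1521 d
   = 1521/365 = 4.17 yr

4.17 years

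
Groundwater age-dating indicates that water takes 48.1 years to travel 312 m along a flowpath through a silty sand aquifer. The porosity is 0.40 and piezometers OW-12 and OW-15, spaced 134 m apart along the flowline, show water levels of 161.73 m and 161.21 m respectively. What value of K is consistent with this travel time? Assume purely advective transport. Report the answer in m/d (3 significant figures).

1.83 m/d

Hydraulic gradient i = (161.73 − 161.21) / 134 = 0.52 / 134 = 0.003881
t = 48.1 years = 17560 d
v = L / t = 312 / 17560 = 0.01777 m/d
K = v · n / i = 0.01777 × 0.40 / 0.003881 = 1.83 m/d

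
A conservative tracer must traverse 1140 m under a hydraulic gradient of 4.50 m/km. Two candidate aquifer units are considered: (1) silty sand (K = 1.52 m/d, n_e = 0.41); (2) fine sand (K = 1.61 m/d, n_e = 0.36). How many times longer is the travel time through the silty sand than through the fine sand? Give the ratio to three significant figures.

Unit 1 (silty sand): v = 1.52×0.0045/0.41 = 0.01668 m/d, t = 1140/0.01668 = 68330 d
Unit 2 (fine sand): v = 1.61×0.0045/0.36 = 0.02013 m/d, t = 1140/0.02013 = 56650 d
t(silty sand) / t(fine sand) = 68330/56650 = 1.21

1.21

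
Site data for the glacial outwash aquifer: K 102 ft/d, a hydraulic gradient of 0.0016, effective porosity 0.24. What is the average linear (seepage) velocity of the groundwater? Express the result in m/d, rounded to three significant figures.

0.207 m/d

K = 102 ft/d × 0.3048 = 31.09 m/d
Darcy flux q = K·i = 31.09 × 0.0016 = 0.04974 m/d
Average linear velocity = 0.04974 / 0.24 = 0.2073 m/d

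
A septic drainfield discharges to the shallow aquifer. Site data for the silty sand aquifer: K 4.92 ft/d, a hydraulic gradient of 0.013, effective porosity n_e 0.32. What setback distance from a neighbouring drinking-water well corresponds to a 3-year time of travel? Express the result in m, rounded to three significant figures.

K = 4.92 ft/d × 0.3048 = 1.500 m/d
Specific discharge q = 1.500 × 0.013 = 0.01950 m/d
v_s = q/n_e = 0.01950/0.32 = 0.06092 m/d
T = 3 yr × 365 = 1095 d
L = v × T = 0.06092 × 1095 = 66.71 m

66.7 m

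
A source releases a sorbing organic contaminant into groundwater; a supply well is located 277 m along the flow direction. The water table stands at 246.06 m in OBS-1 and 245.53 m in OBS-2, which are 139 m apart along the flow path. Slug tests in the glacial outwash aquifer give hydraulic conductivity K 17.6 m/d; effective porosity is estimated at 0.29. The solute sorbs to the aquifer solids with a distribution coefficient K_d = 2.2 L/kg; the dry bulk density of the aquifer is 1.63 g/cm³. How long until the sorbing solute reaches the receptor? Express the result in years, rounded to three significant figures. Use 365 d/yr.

43.8 years

Hydraulic gradient i = (246.06 − 245.53) / 139 = 0.53 / 139 = 0.003813
Darcy flux q = K·i = 17.6 × 0.003813 = 0.06711 m/d
v_s = q/n_e = 0.06711/0.29 = 0.2314 m/d
Retardation R = 1 + ρ_b·K_d/n = 1 + 1.63×2.2/0.29 = 13.37
Contaminant velocity v_c = v/R = 0.2314/13.37 = 0.01731 m/d
t = L/v_c = 277/0.01731 = 16000 d
   = 16000/365 = 43.8 yr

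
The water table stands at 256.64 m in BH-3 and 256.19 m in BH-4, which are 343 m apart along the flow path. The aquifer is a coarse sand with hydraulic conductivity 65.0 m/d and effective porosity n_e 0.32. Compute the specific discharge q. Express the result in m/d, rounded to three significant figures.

Hydraulic gradient i = (256.64 − 256.19) / 343 = 0.45 / 343 = 0.001312
Darcy flux q = K·i = 65.0 × 0.001312 = 0.08528 m/d

0.0853 m/d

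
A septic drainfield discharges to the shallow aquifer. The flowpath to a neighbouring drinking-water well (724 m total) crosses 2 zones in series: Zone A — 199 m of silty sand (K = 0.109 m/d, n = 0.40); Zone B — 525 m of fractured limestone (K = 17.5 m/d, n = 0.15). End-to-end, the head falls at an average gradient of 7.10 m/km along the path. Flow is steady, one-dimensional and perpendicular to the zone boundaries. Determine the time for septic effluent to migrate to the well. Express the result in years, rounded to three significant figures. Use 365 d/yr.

Steady 1-D flow in series ⇒ the Darcy flux q is identical in every zone and the zone head losses add (resistances L/K in series).
Σ(L/K) = 199/0.109 + 525/17.5 = 1826 + 30.00 = 1856 d
K_eq = L_total / Σ(L/K) = 724 / 1856 = 0.3902 m/d
q = K_eq · i = 0.3902 × 0.0071 = 0.002770 m/d (same in every zone)
Zone A: v = q/n = 0.002770/0.40 = 0.006925 m/d → t_A = 199/0.006925 = 28740 d
Zone B: v = q/n = 0.002770/0.15 = 0.01847 m/d → t_B = 525/0.01847 = 28430 d
Total t = 28740 + 28430 = 57160 d
   = 57160 / 365 = 157 yr

157 years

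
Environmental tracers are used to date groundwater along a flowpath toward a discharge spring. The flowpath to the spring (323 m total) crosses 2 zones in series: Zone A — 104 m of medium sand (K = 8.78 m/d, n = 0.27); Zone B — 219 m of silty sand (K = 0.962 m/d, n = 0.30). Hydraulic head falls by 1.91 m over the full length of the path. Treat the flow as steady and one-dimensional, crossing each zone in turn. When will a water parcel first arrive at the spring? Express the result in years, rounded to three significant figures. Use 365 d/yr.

32.2 years

Steady 1-D flow in series ⇒ the Darcy flux q is identical in every zone and the zone head losses add (resistances L/K in series).
Σ(L/K) = 104/8.78 + 219/0.962 = 11.85 + 227.7 = 239.5 d
q = ΔH / Σ(L/K) = 1.91 / 239.5 = 0.007975 m/d (same in every zone)
Zone A: v = q/n = 0.007975/0.27 = 0.02954 m/d → t_A = 104/0.02954 = 3521 d
Zone B: v = q/n = 0.007975/0.30 = 0.02658 m/d → t_B = 219/0.02658 = 8238 d
Total t = 3521 + 8238 = 11760 d
   = 11760 / 365 = 32.2 yr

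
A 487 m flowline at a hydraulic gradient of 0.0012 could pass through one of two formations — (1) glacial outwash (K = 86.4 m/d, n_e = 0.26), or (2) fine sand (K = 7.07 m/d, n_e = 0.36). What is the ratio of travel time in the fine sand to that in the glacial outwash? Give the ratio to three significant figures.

16.9

Unit 1 (glacial outwash): v = 86.4×0.0012/0.26 = 0.3988 m/d, t = 487/0.3988 = 1221 d
Unit 2 (fine sand): v = 7.07×0.0012/0.36 = 0.02357 m/d, t = 487/0.02357 = 20660 d
t(fine sand) / t(glacial outwash) = 20660/1221 = 16.9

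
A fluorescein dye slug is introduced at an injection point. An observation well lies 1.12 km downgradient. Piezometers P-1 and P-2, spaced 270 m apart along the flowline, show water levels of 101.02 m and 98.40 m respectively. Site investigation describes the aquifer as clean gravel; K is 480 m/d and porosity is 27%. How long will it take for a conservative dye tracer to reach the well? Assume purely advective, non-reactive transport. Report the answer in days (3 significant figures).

Hydraulic gradient i = (101.02 − 98.40) / 270 = 2.62 / 270 = 0.009704
Darcy flux q = K·i = 480 × 0.009704 = 4.658 m/d
v = Ki/n = 480·0.009704/0.27 = 17.25 m/d
L = 1.12 km = 1120 m
t = L / v = 1120 / 17.25 = 64.92 d

64.9 days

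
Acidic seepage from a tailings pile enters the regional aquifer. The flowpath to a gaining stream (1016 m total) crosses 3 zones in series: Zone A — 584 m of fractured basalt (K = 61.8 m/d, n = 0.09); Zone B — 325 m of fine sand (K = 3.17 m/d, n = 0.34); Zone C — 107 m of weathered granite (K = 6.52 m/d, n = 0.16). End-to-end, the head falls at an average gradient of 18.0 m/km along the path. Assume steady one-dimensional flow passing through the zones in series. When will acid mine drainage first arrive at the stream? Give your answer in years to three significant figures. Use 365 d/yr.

Continuity: the same q passes through each zone, so ΔH = q·Σ(L_j/K_j) — the zones act as resistances in series.
Σ(L/K) = 584/61.8 + 325/3.17 + 107/6.52 = 9.450 + 102.5 + 16.41 = 128.4 d
K_eq = L_total / Σ(L/K) = 1016 / 128.4 = 7.914 m/d
q = K_eq · i = 7.914 × 0.018 = 0.1424 m/d (same in every zone)
Zone A: v = q/n = 0.1424/0.09 = 1.583 m/d → t_A = 584/1.583 = 369.0 d
Zone B: v = q/n = 0.1424/0.34 = 0.4190 m/d → t_B = 325/0.4190 = 775.7 d
Zone C: v = q/n = 0.1424/0.16 = 0.8903 m/d → t_C = 107/0.8903 = 120.2 d
Total t = 369.0 + 775.7 + 120.2 = 1265 d
   = 1265 / 365 = 3.47 yr

3.47 years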